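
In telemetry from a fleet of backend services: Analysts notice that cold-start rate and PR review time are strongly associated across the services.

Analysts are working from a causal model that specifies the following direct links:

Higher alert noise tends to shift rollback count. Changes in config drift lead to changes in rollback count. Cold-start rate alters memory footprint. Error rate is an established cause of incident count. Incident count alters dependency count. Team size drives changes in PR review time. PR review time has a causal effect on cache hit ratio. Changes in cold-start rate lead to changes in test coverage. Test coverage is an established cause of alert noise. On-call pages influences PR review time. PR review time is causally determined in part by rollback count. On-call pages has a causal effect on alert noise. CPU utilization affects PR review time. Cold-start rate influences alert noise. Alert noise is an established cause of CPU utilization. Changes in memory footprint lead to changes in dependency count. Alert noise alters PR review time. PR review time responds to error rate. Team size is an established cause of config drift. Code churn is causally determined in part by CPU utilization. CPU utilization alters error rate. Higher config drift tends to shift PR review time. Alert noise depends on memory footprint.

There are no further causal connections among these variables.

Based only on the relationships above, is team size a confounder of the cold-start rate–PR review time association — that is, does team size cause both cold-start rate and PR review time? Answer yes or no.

no

Team size has no stated causal path to cold-start rate. A confounder must cause both variables, so team size does not qualify.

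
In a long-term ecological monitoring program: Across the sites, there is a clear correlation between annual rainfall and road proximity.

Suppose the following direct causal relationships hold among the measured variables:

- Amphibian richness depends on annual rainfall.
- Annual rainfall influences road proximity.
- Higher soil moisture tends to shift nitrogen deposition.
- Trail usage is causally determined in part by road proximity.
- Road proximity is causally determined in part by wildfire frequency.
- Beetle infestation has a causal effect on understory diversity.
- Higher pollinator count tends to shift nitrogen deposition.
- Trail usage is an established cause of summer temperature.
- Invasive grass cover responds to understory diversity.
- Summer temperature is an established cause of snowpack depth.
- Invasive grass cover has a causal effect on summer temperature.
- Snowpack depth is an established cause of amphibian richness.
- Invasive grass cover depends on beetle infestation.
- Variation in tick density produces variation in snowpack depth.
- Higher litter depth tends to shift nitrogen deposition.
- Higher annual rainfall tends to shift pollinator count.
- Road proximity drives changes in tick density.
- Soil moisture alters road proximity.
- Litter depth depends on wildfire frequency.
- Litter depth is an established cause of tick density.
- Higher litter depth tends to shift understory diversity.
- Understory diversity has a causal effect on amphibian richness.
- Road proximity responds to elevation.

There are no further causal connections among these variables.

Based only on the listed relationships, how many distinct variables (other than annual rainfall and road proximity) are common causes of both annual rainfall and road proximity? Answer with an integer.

No listed variable has a causal path to both annual rainfall and road proximity, so there are no common causes.

0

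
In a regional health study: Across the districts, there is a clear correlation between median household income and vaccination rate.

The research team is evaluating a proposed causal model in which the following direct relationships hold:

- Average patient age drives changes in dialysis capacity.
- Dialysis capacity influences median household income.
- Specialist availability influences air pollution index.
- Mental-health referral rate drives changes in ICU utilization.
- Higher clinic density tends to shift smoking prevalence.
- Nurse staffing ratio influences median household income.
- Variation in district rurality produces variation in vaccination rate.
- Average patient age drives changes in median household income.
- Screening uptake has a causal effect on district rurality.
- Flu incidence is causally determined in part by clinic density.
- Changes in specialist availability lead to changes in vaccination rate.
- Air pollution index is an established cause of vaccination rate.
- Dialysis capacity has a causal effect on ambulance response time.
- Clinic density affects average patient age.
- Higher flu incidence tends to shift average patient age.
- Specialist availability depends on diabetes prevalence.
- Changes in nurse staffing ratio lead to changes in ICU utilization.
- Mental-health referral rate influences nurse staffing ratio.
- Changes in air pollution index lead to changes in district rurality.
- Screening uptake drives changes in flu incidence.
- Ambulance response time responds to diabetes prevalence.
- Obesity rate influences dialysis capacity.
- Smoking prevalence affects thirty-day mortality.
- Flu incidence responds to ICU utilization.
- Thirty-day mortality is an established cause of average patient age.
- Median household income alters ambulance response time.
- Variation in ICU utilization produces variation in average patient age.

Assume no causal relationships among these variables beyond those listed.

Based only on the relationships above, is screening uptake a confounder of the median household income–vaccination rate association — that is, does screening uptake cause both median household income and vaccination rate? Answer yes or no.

yes

Screening uptake has a causal path to median household income (screening uptake → flu incidence → average patient age → median household income) and to vaccination rate (screening uptake → district rurality → vaccination rate), so it is a common cause of both — a confounder.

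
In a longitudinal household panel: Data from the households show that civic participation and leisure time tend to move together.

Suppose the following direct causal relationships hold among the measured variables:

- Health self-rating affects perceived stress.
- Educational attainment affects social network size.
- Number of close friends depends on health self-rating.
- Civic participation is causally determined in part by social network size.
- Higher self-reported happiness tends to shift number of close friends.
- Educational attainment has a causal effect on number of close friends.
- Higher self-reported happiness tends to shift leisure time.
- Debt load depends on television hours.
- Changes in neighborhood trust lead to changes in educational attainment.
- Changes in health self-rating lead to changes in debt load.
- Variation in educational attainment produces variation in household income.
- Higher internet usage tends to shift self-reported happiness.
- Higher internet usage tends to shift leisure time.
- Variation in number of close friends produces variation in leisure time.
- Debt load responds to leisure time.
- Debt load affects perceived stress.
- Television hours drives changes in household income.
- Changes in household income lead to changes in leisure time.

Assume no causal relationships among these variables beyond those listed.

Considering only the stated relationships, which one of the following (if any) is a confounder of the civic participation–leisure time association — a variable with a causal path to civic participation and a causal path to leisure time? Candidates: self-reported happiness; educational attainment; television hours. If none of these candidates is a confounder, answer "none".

educational attainment

Educational attainment causes civic participation (educational attainment → social network size → civic participation) and also causes leisure time (educational attainment → number of close friends → leisure time); it is a common cause of both.
Each of the other candidates lacks a causal path to at least one of civic participation and leisure time, so they do not confound the relationship.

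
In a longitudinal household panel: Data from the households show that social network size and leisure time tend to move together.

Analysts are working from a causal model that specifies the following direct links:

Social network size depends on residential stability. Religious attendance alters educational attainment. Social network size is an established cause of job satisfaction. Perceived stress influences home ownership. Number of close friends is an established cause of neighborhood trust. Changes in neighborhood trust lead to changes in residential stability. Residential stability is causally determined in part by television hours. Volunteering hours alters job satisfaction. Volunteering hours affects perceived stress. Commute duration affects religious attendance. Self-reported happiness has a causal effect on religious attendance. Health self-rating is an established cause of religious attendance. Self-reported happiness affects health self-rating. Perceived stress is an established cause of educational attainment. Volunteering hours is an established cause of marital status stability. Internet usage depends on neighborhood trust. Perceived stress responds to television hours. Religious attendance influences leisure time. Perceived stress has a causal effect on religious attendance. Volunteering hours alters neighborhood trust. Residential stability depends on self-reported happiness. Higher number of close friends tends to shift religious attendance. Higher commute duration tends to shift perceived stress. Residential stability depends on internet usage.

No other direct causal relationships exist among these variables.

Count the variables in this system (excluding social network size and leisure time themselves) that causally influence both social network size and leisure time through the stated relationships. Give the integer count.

4

The common causes are: number of close friends (to social network size via number of close friends → neighborhood trust → residential stability → social network size; to leisure time via number of close friends → religious attendance → leisure time); self-reported happiness (to social network size via self-reported happiness → residential stability → social network size; to leisure time via self-reported happiness → religious attendance → leisure time); television hours (to social network size via television hours → residential stability → social network size; to leisure time via television hours → perceived stress → religious attendance → leisure time); volunteering hours (to social network size via volunteering hours → neighborhood trust → residential stability → social network size; to leisure time via volunteering hours → perceived stress → religious attendance → leisure time).
Every other variable lacks a causal path to at least one of social network size and leisure time.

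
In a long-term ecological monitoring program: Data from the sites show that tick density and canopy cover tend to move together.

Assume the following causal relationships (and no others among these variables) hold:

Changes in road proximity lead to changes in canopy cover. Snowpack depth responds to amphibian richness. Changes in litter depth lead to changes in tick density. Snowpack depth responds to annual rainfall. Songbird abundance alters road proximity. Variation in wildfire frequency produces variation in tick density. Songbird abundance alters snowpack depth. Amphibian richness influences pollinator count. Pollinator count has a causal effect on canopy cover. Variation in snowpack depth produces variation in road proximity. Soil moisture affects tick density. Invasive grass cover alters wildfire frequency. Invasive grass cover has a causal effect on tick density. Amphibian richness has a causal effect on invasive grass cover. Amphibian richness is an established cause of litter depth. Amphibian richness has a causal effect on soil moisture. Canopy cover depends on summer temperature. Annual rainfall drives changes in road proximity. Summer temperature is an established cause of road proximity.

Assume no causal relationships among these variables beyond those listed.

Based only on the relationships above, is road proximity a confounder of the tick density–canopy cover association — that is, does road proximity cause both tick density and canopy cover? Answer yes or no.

Road proximity has no stated causal path to tick density. A confounder must cause both variables, so road proximity does not qualify.

no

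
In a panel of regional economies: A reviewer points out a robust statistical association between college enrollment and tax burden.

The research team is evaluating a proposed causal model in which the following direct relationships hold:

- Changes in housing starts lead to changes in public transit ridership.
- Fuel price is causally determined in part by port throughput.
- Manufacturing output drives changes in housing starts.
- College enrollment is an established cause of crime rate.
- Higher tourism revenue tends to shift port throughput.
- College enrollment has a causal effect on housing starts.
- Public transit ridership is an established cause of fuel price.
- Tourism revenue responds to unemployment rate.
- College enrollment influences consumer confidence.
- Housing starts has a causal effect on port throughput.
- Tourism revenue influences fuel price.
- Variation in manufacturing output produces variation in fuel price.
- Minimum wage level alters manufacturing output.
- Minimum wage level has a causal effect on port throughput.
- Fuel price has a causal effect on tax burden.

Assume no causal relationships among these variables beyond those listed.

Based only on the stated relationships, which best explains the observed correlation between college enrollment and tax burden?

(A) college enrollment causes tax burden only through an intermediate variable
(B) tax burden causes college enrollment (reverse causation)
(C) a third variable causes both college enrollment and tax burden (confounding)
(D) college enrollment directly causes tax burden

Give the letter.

College enrollment reaches tax burden through college enrollment → housing starts → public transit ridership → fuel price → tax burden — an indirect causal chain with no direct college enrollment → tax burden link. No variable causes both college enrollment and tax burden, so confounding is ruled out; the effect is mediated.

A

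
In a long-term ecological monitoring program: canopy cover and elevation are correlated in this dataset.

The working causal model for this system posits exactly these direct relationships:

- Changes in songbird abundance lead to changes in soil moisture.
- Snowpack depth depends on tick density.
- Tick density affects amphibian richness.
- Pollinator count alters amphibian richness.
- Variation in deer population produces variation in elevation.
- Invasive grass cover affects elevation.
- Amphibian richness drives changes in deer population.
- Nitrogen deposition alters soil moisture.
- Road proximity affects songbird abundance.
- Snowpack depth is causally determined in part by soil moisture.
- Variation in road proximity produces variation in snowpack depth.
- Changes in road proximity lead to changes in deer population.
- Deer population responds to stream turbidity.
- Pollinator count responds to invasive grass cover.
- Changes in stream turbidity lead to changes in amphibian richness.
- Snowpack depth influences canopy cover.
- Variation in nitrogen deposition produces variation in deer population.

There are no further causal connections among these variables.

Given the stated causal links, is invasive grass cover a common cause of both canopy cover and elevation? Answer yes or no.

no

Invasive grass cover has no stated causal path to canopy cover. A confounder must cause both variables, so invasive grass cover does not qualify.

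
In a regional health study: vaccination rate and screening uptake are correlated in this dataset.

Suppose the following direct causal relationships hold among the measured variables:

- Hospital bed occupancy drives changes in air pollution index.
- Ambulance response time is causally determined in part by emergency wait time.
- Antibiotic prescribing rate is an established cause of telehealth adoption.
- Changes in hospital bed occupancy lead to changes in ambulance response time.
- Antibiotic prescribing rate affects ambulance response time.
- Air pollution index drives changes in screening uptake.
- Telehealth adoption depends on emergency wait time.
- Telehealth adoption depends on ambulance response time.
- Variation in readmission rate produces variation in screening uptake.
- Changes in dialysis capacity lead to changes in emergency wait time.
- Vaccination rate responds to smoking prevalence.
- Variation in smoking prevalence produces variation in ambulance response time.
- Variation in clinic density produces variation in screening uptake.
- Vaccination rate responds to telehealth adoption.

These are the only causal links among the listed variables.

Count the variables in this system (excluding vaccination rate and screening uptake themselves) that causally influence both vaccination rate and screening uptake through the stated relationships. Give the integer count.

1

The common causes are: hospital bed occupancy (to vaccination rate via hospital bed occupancy → ambulance response time → telehealth adoption → vaccination rate; to screening uptake via hospital bed occupancy → air pollution index → screening uptake).
Every other variable lacks a causal path to at least one of vaccination rate and screening uptake.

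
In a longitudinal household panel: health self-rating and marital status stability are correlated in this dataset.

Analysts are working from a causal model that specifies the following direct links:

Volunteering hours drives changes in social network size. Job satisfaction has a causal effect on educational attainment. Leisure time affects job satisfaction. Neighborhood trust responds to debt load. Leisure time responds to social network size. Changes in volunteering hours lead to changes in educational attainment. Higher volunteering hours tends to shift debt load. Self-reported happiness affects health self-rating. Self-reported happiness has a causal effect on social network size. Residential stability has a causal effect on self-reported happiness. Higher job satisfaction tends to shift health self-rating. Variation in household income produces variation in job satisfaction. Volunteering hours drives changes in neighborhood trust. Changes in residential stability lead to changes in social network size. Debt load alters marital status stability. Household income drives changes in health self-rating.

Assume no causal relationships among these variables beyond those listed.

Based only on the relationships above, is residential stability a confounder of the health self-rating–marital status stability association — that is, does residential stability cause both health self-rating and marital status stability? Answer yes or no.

no

Residential stability has no stated causal path to marital status stability. A confounder must cause both variables, so residential stability does not qualify.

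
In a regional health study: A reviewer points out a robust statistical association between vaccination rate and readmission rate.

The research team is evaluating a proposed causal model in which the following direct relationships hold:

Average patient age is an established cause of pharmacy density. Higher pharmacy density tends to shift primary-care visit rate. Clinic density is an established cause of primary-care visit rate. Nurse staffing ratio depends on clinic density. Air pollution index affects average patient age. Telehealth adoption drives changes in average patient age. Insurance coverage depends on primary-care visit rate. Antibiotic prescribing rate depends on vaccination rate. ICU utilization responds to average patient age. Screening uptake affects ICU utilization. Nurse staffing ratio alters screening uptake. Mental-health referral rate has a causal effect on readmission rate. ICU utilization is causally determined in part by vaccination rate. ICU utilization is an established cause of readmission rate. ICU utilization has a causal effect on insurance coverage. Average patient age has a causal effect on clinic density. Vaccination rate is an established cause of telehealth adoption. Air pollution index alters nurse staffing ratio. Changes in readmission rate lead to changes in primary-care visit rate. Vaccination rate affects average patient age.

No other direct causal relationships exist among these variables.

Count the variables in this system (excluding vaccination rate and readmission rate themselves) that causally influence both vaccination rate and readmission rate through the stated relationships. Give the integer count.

No listed variable has a causal path to both vaccination rate and readmission rate, so there are no common causes.

0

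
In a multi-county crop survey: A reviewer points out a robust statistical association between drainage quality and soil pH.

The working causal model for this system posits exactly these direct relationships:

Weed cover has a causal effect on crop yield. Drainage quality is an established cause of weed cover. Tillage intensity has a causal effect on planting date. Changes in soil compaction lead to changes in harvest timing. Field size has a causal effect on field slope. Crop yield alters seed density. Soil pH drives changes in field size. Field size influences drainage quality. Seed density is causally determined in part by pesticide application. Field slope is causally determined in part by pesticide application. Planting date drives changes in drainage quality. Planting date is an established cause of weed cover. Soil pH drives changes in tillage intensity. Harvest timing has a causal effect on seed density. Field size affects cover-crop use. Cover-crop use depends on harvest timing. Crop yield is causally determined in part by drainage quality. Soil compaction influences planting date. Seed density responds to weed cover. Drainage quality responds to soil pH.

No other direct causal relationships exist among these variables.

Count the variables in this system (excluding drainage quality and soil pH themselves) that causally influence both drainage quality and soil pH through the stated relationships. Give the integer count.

0

No listed variable has a causal path to both drainage quality and soil pH, so there are no common causes.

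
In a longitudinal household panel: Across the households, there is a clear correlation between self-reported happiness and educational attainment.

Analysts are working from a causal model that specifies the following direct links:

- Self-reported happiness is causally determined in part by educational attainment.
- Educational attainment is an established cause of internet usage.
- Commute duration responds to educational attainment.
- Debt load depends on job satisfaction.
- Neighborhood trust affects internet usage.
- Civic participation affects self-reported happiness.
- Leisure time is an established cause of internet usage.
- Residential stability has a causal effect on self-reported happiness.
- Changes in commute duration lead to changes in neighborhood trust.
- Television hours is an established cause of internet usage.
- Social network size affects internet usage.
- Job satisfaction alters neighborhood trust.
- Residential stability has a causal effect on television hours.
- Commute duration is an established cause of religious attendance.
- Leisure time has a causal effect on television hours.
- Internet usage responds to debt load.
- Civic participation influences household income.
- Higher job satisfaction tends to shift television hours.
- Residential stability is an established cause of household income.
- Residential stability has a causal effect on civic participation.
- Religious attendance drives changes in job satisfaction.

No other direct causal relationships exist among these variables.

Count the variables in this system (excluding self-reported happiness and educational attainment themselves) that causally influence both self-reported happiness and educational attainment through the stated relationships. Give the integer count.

0

No listed variable has a causal path to both self-reported happiness and educational attainment, so there are no common causes.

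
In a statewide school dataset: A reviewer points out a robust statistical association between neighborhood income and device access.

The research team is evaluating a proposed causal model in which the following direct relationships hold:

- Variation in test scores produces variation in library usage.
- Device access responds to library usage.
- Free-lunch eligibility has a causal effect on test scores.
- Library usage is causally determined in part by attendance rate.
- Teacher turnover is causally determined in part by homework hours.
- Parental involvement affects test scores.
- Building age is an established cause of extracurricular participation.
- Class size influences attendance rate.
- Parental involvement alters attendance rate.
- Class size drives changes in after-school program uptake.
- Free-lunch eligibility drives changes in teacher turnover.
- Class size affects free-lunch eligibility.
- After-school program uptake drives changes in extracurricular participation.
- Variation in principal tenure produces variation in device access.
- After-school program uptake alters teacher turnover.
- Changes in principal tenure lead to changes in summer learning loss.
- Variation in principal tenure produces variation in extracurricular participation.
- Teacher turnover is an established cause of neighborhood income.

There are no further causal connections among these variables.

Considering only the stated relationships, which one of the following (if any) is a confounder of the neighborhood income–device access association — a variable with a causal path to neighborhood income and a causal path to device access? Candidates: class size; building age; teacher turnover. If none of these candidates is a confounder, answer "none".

class size

Class size causes neighborhood income (class size → after-school program uptake → teacher turnover → neighborhood income) and also causes device access (class size → attendance rate → library usage → device access); it is a common cause of both.
Each of the other candidates lacks a causal path to at least one of neighborhood income and device access, so they do not confound the relationship.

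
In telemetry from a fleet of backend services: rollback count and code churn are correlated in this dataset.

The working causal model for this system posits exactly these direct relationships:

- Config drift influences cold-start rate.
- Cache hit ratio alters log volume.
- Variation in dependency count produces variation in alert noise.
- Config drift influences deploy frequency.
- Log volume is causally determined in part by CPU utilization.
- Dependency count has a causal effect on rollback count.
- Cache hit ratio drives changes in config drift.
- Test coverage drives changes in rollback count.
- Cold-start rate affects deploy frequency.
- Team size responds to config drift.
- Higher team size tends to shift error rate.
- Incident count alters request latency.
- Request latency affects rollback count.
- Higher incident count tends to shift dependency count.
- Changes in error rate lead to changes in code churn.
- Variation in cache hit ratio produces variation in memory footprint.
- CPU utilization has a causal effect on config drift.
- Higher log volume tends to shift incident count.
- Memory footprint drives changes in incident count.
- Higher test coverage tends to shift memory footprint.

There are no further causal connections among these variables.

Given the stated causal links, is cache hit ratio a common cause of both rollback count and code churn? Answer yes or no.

yes

Cache hit ratio has a causal path to rollback count (cache hit ratio → memory footprint → incident count → dependency count → rollback count) and to code churn (cache hit ratio → config drift → team size → error rate → code churn), so it is a common cause of both — a confounder.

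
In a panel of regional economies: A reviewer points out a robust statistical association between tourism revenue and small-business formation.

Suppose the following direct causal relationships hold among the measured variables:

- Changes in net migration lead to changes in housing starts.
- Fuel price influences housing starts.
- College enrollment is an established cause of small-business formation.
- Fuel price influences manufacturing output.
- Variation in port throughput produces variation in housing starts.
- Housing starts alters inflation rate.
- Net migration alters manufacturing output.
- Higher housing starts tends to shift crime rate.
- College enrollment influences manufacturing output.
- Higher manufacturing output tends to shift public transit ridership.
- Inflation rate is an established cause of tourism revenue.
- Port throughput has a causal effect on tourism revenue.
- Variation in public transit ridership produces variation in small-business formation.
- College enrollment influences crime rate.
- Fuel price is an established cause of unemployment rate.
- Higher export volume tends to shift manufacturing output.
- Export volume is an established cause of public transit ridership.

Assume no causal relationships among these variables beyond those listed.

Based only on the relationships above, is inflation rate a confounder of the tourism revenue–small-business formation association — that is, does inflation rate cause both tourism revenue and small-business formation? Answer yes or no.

Inflation rate has no stated causal path to small-business formation. A confounder must cause both variables, so inflation rate does not qualify.

no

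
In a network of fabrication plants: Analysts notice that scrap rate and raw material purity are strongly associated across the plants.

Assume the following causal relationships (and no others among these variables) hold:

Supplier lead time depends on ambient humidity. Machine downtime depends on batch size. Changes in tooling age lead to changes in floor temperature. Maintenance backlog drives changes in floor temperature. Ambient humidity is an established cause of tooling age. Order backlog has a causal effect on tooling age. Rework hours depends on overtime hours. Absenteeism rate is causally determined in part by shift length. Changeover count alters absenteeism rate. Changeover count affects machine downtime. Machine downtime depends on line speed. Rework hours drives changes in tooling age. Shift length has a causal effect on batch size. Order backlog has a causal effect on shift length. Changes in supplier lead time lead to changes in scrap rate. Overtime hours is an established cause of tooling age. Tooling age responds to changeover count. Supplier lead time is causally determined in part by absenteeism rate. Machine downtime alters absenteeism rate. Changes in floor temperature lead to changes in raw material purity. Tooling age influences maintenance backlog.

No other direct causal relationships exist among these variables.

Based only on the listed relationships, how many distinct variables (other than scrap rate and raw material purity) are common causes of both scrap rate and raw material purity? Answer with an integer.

3

The common causes are: ambient humidity (to scrap rate via ambient humidity → supplier lead time → scrap rate; to raw material purity via ambient humidity → tooling age → floor temperature → raw material purity); changeover count (to scrap rate via changeover count → absenteeism rate → supplier lead time → scrap rate; to raw material purity via changeover count → tooling age → floor temperature → raw material purity); order backlog (to scrap rate via order backlog → shift length → absenteeism rate → supplier lead time → scrap rate; to raw material purity via order backlog → tooling age → floor temperature → raw material purity).
Every other variable lacks a causal path to at least one of scrap rate and raw material purity.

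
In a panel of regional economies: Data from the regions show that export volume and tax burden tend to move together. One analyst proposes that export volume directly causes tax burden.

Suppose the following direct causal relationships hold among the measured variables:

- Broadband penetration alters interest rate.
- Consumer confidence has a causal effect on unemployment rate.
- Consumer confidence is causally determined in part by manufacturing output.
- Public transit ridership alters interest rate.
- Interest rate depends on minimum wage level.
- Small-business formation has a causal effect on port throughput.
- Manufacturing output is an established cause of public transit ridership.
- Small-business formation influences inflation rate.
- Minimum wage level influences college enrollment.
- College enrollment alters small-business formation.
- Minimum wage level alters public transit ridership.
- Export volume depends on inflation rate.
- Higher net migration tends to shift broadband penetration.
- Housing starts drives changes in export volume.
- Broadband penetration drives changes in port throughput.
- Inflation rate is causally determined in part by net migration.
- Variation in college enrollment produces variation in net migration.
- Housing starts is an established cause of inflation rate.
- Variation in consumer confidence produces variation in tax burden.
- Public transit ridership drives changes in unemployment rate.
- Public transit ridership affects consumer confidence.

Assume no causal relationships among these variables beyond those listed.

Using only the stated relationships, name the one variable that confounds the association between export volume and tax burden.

minimum wage level

Minimum wage level has a causal path to export volume (minimum wage level → college enrollment → net migration → inflation rate → export volume) and a separate causal path to tax burden (minimum wage level → public transit ridership → consumer confidence → tax burden), so it is a common cause of both.
No stated relationship gives export volume a causal route to tax burden, so the correlation is explained by the shared upstream cause rather than a direct effect.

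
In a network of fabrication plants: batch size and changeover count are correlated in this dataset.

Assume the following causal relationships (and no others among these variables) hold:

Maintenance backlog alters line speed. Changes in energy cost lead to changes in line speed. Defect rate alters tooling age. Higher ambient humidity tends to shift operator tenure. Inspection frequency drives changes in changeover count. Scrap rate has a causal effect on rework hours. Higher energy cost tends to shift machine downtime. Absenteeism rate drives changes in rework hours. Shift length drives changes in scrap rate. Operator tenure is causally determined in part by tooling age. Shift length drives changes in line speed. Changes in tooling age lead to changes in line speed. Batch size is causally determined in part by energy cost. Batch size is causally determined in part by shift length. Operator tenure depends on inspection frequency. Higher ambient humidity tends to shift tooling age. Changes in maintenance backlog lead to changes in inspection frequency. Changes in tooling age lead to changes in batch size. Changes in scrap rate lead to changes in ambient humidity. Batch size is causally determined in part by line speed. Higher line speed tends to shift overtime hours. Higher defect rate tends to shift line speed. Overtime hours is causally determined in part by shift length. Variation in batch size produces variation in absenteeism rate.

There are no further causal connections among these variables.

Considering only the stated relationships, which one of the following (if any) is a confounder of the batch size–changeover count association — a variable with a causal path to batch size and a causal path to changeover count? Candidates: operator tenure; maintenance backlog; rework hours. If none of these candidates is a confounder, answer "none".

maintenance backlog

Maintenance backlog causes batch size (maintenance backlog → line speed → batch size) and also causes changeover count (maintenance backlog → inspection frequency → changeover count); it is a common cause of both.
Each of the other candidates lacks a causal path to at least one of batch size and changeover count, so they do not confound the relationship.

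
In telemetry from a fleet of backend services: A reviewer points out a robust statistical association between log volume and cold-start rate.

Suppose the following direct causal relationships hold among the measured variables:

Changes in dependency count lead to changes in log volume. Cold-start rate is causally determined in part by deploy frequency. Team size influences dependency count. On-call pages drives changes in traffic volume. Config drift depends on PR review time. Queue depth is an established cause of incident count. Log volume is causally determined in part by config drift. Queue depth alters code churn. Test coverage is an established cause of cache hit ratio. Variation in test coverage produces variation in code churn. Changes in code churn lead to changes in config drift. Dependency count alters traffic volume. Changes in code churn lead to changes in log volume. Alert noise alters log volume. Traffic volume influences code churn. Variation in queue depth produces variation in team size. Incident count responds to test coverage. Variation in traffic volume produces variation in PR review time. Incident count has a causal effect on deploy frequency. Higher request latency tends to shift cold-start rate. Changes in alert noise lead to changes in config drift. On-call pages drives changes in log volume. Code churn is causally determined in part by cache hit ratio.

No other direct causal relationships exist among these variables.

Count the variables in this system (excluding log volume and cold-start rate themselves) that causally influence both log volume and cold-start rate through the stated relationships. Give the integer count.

The common causes are: queue depth (to log volume via queue depth → code churn → log volume; to cold-start rate via queue depth → incident count → deploy frequency → cold-start rate); test coverage (to log volume via test coverage → code churn → log volume; to cold-start rate via test coverage → incident count → deploy frequency → cold-start rate).
Every other variable lacks a causal path to at least one of log volume and cold-start rate.

2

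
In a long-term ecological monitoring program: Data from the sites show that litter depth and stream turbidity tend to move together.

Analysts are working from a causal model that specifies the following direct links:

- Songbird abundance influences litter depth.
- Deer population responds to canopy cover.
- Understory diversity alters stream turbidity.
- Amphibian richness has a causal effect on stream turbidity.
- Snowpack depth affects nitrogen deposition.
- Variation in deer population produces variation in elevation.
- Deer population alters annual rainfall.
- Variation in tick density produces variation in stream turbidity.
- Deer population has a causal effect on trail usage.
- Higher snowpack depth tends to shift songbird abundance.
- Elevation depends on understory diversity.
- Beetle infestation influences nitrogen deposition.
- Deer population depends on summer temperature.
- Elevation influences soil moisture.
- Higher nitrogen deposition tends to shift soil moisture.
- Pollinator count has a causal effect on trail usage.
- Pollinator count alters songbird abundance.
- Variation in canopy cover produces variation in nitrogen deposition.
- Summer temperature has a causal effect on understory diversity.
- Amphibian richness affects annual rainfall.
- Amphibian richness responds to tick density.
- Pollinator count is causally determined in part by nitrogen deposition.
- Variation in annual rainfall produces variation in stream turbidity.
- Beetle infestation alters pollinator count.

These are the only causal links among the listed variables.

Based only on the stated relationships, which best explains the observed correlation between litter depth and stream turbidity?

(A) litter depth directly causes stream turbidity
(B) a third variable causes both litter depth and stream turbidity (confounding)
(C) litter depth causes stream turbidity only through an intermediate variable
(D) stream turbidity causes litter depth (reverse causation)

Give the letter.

Canopy cover causes litter depth (canopy cover → nitrogen deposition → pollinator count → songbird abundance → litter depth) and stream turbidity (canopy cover → deer population → annual rainfall → stream turbidity) — a common cause creating the correlation.
There is no stated path from litter depth to stream turbidity or from stream turbidity to litter depth, so neither direct nor reverse causation applies.

B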